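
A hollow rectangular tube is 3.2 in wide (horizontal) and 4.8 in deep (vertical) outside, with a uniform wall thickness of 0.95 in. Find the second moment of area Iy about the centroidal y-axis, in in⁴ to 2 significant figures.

Iy ≈ 13 in⁴

Decompose the section into non-overlapping parts with the origin at the bottom-left of its bounding rectangle.
Outer rectangle: 3.2 × 4.8, A = 15.36 in², x = 1.6 in, Ī = 13.11 in⁴.
Inner void (subtracted): 1.3 × 2.9, A = 3.77 in², x = 1.6 in, Ī = 0.5309 in⁴.
By symmetry the centroid is at mid-width, x̄ = 1.6 in.
All pieces are centred on the centroidal y-axis, so I = ΣĪ (holes subtracted) = 12.58 in⁴.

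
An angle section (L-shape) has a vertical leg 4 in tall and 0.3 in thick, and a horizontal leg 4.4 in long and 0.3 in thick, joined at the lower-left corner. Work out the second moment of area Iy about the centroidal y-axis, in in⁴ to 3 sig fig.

Treat the section as a set of non-overlapping primitives; coordinates are from the bounding-box lower-left.
Vertical leg: 0.3 × 4, A = 1.2 in², x = 0.15 in, Ī = 0.009 in⁴.
Horizontal leg (remainder): 4.1 × 0.3, A = 1.23 in², x = 2.35 in, Ī = 1.723 in⁴.
Centroid: x̄ = ΣA·x / ΣA = 1.2636 in.
Transfer each piece to the centroidal y-axis using Ī + A·d² with d = x − 1.2636:
  vertical leg: d = -1.1136 in → contributes +1.4971 in⁴
  horizontal leg (remainder): d = 1.0864 in → contributes +3.1748 in⁴
Total I = 4.6719 in⁴.

Iy ≈ 4.67 in⁴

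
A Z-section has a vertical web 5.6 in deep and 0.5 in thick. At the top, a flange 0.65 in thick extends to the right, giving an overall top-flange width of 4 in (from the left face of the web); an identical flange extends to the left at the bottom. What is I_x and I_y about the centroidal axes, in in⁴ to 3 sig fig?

Split into non-overlapping primitives; take the origin at the lower-left of the bounding box.
Web: 0.5 × 5.6, A = 2.8 in², y = 2.8 in, Ī = 7.3173 in⁴.
Top flange (beyond web): 3.5 × 0.65, A = 2.275 in², y = 5.275 in, Ī = 0.080099 in⁴.
Bottom flange (beyond web): 3.5 × 0.65, A = 2.275 in², y = 0.325 in, Ī = 0.080099 in⁴.
Centroid: ȳ = ΣA·y / ΣA = 2.8 in.
Transfer each piece to the centroidal x-axis using Ī + A·d² with d = y − 2.8:
  web: d = 0 in → contributes +7.3173 in⁴
  top flange (beyond web): d = 2.475 in → contributes +14.016 in⁴
  bottom flange (beyond web): d = -2.475 in → contributes +14.016 in⁴
Total I = 35.349 in⁴.
For the y-axis: x̄ = 3.75 in.
Repeating about the centroidal y-axis gives I_y = 22.903 in⁴.

I_x ≈ 35.3 in⁴, I_y ≈ 22.9 in⁴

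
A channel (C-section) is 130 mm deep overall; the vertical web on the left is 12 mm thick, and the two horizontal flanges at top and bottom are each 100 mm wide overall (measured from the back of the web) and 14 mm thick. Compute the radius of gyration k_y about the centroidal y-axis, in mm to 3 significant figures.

Split into non-overlapping primitives; take the origin at the lower-left of the bounding box.
Web: 12 × 130, A = 1 560 mm², x = 6 mm, Ī = 18 720 mm⁴.
Top flange (beyond web): 88 × 14, A = 1 232 mm², x = 56 mm, Ī = 795 051 mm⁴.
Bottom flange (beyond web): 88 × 14, A = 1 232 mm², x = 56 mm, Ī = 795 051 mm⁴.
Centroid: x̄ = ΣA·x / ΣA = 36.616 mm.
Transfer each piece to the centroidal y-axis using Ī + A·d² with d = x − 36.616:
  web: d = -30.616 mm → contributes +1 480 998 mm⁴
  top flange (beyond web): d = 19.384 mm → contributes +1 257 947 mm⁴
  bottom flange (beyond web): d = 19.384 mm → contributes +1 257 947 mm⁴
Total I = 3 996 893 mm⁴.
Radius of gyration: k = √(I/A) = √(3 996 893 / 4 024) = 31.516 mm.

k_y ≈ 31.5 mm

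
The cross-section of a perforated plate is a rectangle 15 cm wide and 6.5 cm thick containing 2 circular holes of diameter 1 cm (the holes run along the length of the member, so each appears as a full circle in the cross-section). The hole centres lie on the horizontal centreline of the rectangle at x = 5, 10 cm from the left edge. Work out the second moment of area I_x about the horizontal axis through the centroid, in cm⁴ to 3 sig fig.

I_x ≈ 343 cm⁴

Decompose the section into non-overlapping parts with the origin at the bottom-left of its bounding rectangle.
Plate: 15 × 6.5, A = 97.5 cm², y = 3.25 cm, Ī = 343.28 cm⁴.
Hole 1 (subtracted): ⌀1, A = 0.7854 cm², y = 3.25 cm, Ī = 0.049087 cm⁴.
Hole 2 (subtracted): ⌀1, A = 0.7854 cm², y = 3.25 cm, Ī = 0.049087 cm⁴.
By symmetry the centroid is at mid-height, ȳ = 3.25 cm.
All pieces are centred on the horizontal axis through the centroid, so I = ΣĪ (holes subtracted) = 343.18 cm⁴.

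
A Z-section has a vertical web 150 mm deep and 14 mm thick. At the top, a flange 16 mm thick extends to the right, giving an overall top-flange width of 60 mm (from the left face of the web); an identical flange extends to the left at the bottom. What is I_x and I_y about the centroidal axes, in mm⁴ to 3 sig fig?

I_x ≈ 1.06 × 10⁷ mm⁴, I_y ≈ 1.62 × 10⁶ mm⁴

Treat the section as a set of non-overlapping primitives; coordinates are from the bounding-box lower-left.
Web: 14 × 150, A = 2 100 mm², y = 75 mm, Ī = 3 937 500 mm⁴.
Top flange (beyond web): 46 × 16, A = 736 mm², y = 142 mm, Ī = 15 701 mm⁴.
Bottom flange (beyond web): 46 × 16, A = 736 mm², y = 8 mm, Ī = 15 701 mm⁴.
Centroid: ȳ = ΣA·y / ΣA = 75 mm.
Transfer each piece to the centroidal x-axis using Ī + A·d² with d = y − 75:
  web: d = 0 mm → contributes +3 937 500 mm⁴
  top flange (beyond web): d = 67 mm → contributes +3 319 605 mm⁴
  bottom flange (beyond web): d = -67 mm → contributes +3 319 605 mm⁴
Total I = 10 576 711 mm⁴.
For the y-axis: x̄ = 53 mm.
Repeating about the centroidal y-axis gives I_y = 1 618 663 mm⁴.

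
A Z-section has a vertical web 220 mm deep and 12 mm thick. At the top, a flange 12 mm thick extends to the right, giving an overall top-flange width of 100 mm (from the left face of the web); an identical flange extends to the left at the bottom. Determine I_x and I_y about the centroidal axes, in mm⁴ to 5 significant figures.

I_x ≈ 3.3517 × 10⁷ mm⁴, I_y ≈ 6.6746 × 10⁶ mm⁴

Treat the section as a set of non-overlapping primitives; coordinates are from the bounding-box lower-left.
Web: 12 × 220, A = 2 640 mm², y = 110 mm, Ī = 10 648 000 mm⁴.
Top flange (beyond web): 88 × 12, A = 1 056 mm², y = 214 mm, Ī = 12 672 mm⁴.
Bottom flange (beyond web): 88 × 12, A = 1 056 mm², y = 6 mm, Ī = 12 672 mm⁴.
Centroid: ȳ = ΣA·y / ΣA = 110 mm.
Transfer each piece to the centroidal x-axis using Ī + A·d² with d = y − 110:
  web: d = 0 mm → contributes +10 648 000 mm⁴
  top flange (beyond web): d = 104 mm → contributes +11 434 368 mm⁴
  bottom flange (beyond web): d = -104 mm → contributes +11 434 368 mm⁴
Total I = 33 516 736 mm⁴.
For the y-axis: x̄ = 94 mm.
Repeating about the centroidal y-axis gives I_y = 6 674 624 mm⁴.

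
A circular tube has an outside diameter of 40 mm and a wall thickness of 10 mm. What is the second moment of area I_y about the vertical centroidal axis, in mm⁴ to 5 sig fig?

Treat the section as a set of non-overlapping primitives; coordinates are from the bounding-box lower-left.
Outer circle: ⌀40, A = 1256.637 mm², x = 20 mm, Ī = 125663.7 mm⁴.
Bore (subtracted): ⌀20, A = 314.1593 mm², x = 20 mm, Ī = 7853.982 mm⁴.
By symmetry the centroid is at mid-width, x̄ = 20 mm.
All pieces are centred on the vertical centroidal axis, so I = ΣĪ (holes subtracted) = 117809.7 mm⁴.

I_y ≈ 1.1781 × 10⁵ mm⁴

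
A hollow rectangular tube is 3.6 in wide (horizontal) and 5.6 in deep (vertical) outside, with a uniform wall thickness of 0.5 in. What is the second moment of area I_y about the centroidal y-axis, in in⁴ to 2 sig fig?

I_y ≈ 15 in⁴

Split into non-overlapping primitives; take the origin at the lower-left of the bounding box.
Outer rectangle: 3.6 × 5.6, A = 20.16 in², x = 1.8 in, Ī = 21.77 in⁴.
Inner void (subtracted): 2.6 × 4.6, A = 11.96 in², x = 1.8 in, Ī = 6.737 in⁴.
By symmetry the centroid is at mid-width, x̄ = 1.8 in.
All pieces are centred on the centroidal y-axis, so I = ΣĪ (holes subtracted) = 15.04 in⁴.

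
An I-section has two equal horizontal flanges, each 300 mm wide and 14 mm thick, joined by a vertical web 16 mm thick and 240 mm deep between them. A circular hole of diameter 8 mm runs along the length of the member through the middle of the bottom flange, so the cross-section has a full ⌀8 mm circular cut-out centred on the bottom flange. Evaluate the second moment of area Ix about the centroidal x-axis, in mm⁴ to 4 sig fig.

Treat the section as a set of non-overlapping primitives; coordinates are from the bounding-box lower-left.
Bottom flange: 300 × 14, A = 4 200 mm², y = 7 mm, Ī = 68 600 mm⁴.
Web: 16 × 240, A = 3 840 mm², y = 134 mm, Ī = 18 432 000 mm⁴.
Top flange: 300 × 14, A = 4 200 mm², y = 261 mm, Ī = 68 600 mm⁴.
Hole (subtracted): ⌀8, A = 50.2655 mm², y = 7 mm, Ī = 201.062 mm⁴.
Centroid: ȳ = ΣA·y / ΣA = 134.524 mm.
Transfer each piece to the centroidal x-axis using Ī + A·d² with d = y − 134.524:
  bottom flange: d = -127.524 mm → contributes +68 370 231 mm⁴
  web: d = -0.523696 mm → contributes +18 433 053 mm⁴
  top flange: d = 126.476 mm → contributes +67 252 873 mm⁴
  hole: d = -127.524 mm → contributes −817 633 mm⁴
Total I = 153 238 524 mm⁴.

Ix ≈ 1.532 × 10⁸ mm⁴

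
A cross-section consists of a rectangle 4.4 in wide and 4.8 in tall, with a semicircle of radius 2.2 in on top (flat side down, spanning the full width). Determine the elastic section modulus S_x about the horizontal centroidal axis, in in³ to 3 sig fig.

S_x ≈ 28.3 in³

Split into non-overlapping primitives; take the origin at the lower-left of the bounding box.
Rectangular body: 4.4 × 4.8, A = 21.12 in², y = 2.4 in, Ī = 40.55 in⁴.
Semicircular cap: semicircle r = 2.2, A = 7.6027 in², y = 5.7337 in, Ī = 2.5711 in⁴.
Centroid: ȳ = ΣA·y / ΣA = 3.2824 in.
Transfer each piece to the horizontal centroidal axis using Ī + A·d² with d = y − 3.2824:
  rectangular body: d = -0.88241 in → contributes +56.995 in⁴
  semicircular cap: d = 2.4513 in → contributes +48.255 in⁴
Total I = 105.25 in⁴.
Extreme fibre distance c = 3.7176 in; S = I/c = 28.311 in³.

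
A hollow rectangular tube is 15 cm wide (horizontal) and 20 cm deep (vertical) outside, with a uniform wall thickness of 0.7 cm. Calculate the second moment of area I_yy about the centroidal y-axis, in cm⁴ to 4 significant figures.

I_yy ≈ 1726 cm⁴

Decompose the section into non-overlapping parts with the origin at the bottom-left of its bounding rectangle.
Outer rectangle: 15 × 20, A = 300 cm², x = 7.5 cm, Ī = 5 625 cm⁴.
Inner void (subtracted): 13.6 × 18.6, A = 252.96 cm², x = 7.5 cm, Ī = 3898.96 cm⁴.
By symmetry the centroid is at mid-width, x̄ = 7.5 cm.
All pieces are centred on the centroidal y-axis, so I = ΣĪ (holes subtracted) = 1726.04 cm⁴.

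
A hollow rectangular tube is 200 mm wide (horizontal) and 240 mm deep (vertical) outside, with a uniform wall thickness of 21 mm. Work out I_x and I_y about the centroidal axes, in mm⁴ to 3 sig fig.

I_x ≈ 1.28 × 10⁸ mm⁴, I_y ≈ 9.49 × 10⁷ mm⁴

Break the section into simple shapes (no overlaps), measuring from the bottom-left corner of the bounding box.
Outer rectangle: 200 × 240, A = 48 000 mm², y = 120 mm, Ī = 230 400 000 mm⁴.
Inner void (subtracted): 158 × 198, A = 31 284 mm², y = 120 mm, Ī = 102 204 828 mm⁴.
By symmetry the centroid is at mid-height, ȳ = 120 mm.
All pieces are centred on the centroidal x-axis, so I = ΣĪ (holes subtracted) = 128 195 172 mm⁴.
Repeating about the centroidal y-axis gives I_y = 94 918 852 mm⁴.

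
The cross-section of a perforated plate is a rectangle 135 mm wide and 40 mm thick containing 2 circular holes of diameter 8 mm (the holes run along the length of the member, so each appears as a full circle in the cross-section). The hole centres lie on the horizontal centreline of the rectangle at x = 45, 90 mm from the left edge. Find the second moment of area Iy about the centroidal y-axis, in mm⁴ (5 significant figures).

Split into non-overlapping primitives; take the origin at the lower-left of the bounding box.
Plate: 135 × 40, A = 5 400 mm², x = 67.5 mm, Ī = 8 201 250 mm⁴.
Hole 1 (subtracted): ⌀8, A = 50.26548 mm², x = 45 mm, Ī = 201.0619 mm⁴.
Hole 2 (subtracted): ⌀8, A = 50.26548 mm², x = 90 mm, Ī = 201.0619 mm⁴.
By symmetry the centroid is at mid-width, x̄ = 67.5 mm.
Transfer each piece to the centroidal y-axis using Ī + A·d² with d = x − 67.5:
  plate: d = 0 mm → contributes +8 201 250 mm⁴
  hole 1: d = -22.5 mm → contributes −25647.96 mm⁴
  hole 2: d = 22.5 mm → contributes −25647.96 mm⁴
Total I = 8 149 954 mm⁴.

Iy ≈ 8.1500 × 10⁶ mm⁴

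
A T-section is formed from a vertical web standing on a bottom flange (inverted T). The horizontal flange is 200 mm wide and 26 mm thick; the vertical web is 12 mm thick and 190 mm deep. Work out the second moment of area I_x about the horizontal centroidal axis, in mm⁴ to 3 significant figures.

Treat the section as a set of non-overlapping primitives; coordinates are from the bounding-box lower-left.
Flange: 200 × 26, A = 5 200 mm², y = 13 mm, Ī = 292 933 mm⁴.
Web: 12 × 190, A = 2 280 mm², y = 121 mm, Ī = 6 859 000 mm⁴.
Centroid: ȳ = ΣA·y / ΣA = 45.92 mm.
Transfer each piece to the horizontal centroidal axis using Ī + A·d² with d = y − 45.92:
  flange: d = -32.92 mm → contributes +5 928 237 mm⁴
  web: d = 75.08 mm → contributes +19 711 448 mm⁴
Total I = 25 639 685 mm⁴.

I_x ≈ 2.56 × 10⁷ mm⁴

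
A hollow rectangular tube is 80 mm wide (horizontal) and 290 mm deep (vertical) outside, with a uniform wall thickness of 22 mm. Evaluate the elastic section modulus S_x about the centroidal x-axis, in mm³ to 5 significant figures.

Treat the section as a set of non-overlapping primitives; coordinates are from the bounding-box lower-left.
Outer rectangle: 80 × 290, A = 23 200 mm², y = 145 mm, Ī = 162 593 333 mm⁴.
Inner void (subtracted): 36 × 246, A = 8 856 mm², y = 145 mm, Ī = 44 660 808 mm⁴.
By symmetry the centroid is at mid-height, ȳ = 145 mm.
All pieces are centred on the centroidal x-axis, so I = ΣĪ (holes subtracted) = 117 932 525 mm⁴.
Extreme fibre distance c = 145 mm; S = I/c = 813327.8 mm³.

S_x ≈ 8.1333 × 10⁵ mm³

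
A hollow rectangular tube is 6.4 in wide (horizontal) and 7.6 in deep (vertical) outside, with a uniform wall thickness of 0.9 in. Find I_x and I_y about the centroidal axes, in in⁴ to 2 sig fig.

Split into non-overlapping primitives; take the origin at the lower-left of the bounding box.
Outer rectangle: 6.4 × 7.6, A = 48.64 in², y = 3.8 in, Ī = 234.1 in⁴.
Inner void (subtracted): 4.6 × 5.8, A = 26.68 in², y = 3.8 in, Ī = 74.79 in⁴.
By symmetry the centroid is at mid-height, ȳ = 3.8 in.
All pieces are centred on the centroidal x-axis, so I = ΣĪ (holes subtracted) = 159.3 in⁴.
Repeating about the centroidal y-axis gives I_y = 119 in⁴.

I_x ≈ 160 in⁴, I_y ≈ 120 in⁴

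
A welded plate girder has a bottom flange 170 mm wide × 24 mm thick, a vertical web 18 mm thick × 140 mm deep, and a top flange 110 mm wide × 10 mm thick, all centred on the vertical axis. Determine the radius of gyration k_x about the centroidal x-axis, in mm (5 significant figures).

k_x ≈ 62.097 mm

Split into non-overlapping primitives; take the origin at the lower-left of the bounding box.
Bottom plate: 170 × 24, A = 4 080 mm², y = 12 mm, Ī = 195 840 mm⁴.
Web plate: 18 × 140, A = 2 520 mm², y = 94 mm, Ī = 4 116 000 mm⁴.
Top plate: 110 × 10, A = 1 100 mm², y = 169 mm, Ī = 9166.667 mm⁴.
Centroid: ȳ = ΣA·y / ΣA = 61.26494 mm.
Transfer each piece to the centroidal x-axis using Ī + A·d² with d = y − 61.26494:
  bottom plate: d = -49.26494 mm → contributes +10 098 138 mm⁴
  web plate: d = 32.73506 mm → contributes +6 816 393 mm⁴
  top plate: d = 107.7351 mm → contributes +12 776 695 mm⁴
Total I = 29 691 226 mm⁴.
Radius of gyration: k = √(I/A) = √(29 691 226 / 7 700) = 62.09673 mm.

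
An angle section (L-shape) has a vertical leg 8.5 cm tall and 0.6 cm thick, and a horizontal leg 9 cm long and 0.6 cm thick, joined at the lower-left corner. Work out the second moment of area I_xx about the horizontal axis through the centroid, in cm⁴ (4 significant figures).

Decompose the section into non-overlapping parts with the origin at the bottom-left of its bounding rectangle.
Vertical leg: 0.6 × 8.5, A = 5.1 cm², y = 4.25 cm, Ī = 30.7063 cm⁴.
Horizontal leg (remainder): 8.4 × 0.6, A = 5.04 cm², y = 0.3 cm, Ī = 0.1512 cm⁴.
Centroid: ȳ = ΣA·y / ΣA = 2.28669 cm.
Transfer each piece to the horizontal axis through the centroid using Ī + A·d² with d = y − 2.28669:
  vertical leg: d = 1.96331 cm → contributes +50.3647 cm⁴
  horizontal leg (remainder): d = -1.98669 cm → contributes +20.0437 cm⁴
Total I = 70.4084 cm⁴.

I_xx ≈ 70.41 cm⁴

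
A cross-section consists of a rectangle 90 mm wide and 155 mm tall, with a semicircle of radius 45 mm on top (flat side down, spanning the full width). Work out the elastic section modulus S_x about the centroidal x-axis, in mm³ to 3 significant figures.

S_x ≈ 5.03 × 10⁵ mm³

Break the section into simple shapes (no overlaps), measuring from the bottom-left corner of the bounding box.
Rectangular body: 90 × 155, A = 13 950 mm², y = 77.5 mm, Ī = 27 929 063 mm⁴.
Semicircular cap: semicircle r = 45, A = 3180.9 mm², y = 174.1 mm, Ī = 450 072 mm⁴.
Centroid: ȳ = ΣA·y / ΣA = 95.436 mm.
Transfer each piece to the centroidal x-axis using Ī + A·d² with d = y − 95.436:
  rectangular body: d = -17.936 mm → contributes +32 417 004 mm⁴
  semicircular cap: d = 78.662 mm → contributes +20 132 400 mm⁴
Total I = 52 549 404 mm⁴.
Extreme fibre distance c = 104.56 mm; S = I/c = 502 559 mm³.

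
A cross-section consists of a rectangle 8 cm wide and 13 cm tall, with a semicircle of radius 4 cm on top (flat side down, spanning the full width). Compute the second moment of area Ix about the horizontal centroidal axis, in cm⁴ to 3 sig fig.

Ix ≈ 2850 cm⁴

Break the section into simple shapes (no overlaps), measuring from the bottom-left corner of the bounding box.
Rectangular body: 8 × 13, A = 104 cm², y = 6.5 cm, Ī = 1464.7 cm⁴.
Semicircular cap: semicircle r = 4, A = 25.133 cm², y = 14.698 cm, Ī = 28.098 cm⁴.
Centroid: ȳ = ΣA·y / ΣA = 8.0955 cm.
Transfer each piece to the horizontal centroidal axis using Ī + A·d² with d = y − 8.0955:
  rectangular body: d = -1.5955 cm → contributes +1729.4 cm⁴
  semicircular cap: d = 6.6022 cm → contributes +1123.6 cm⁴
Total I = 2 853 cm⁴.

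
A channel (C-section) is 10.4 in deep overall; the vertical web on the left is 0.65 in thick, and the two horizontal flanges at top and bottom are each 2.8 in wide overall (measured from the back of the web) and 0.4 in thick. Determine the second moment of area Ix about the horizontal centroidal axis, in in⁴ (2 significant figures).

Decompose the section into non-overlapping parts with the origin at the bottom-left of its bounding rectangle.
Web: 0.65 × 10.4, A = 6.76 in², y = 5.2 in, Ī = 60.93 in⁴.
Top flange (beyond web): 2.15 × 0.4, A = 0.86 in², y = 10.2 in, Ī = 0.01147 in⁴.
Bottom flange (beyond web): 2.15 × 0.4, A = 0.86 in², y = 0.2 in, Ī = 0.01147 in⁴.
By symmetry the centroid is at mid-height, ȳ = 5.2 in.
Transfer each piece to the horizontal centroidal axis using Ī + A·d² with d = y − 5.2:
  web: d = 0 in → contributes +60.93 in⁴
  top flange (beyond web): d = 5 in → contributes +21.51 in⁴
  bottom flange (beyond web): d = -5 in → contributes +21.51 in⁴
Total I = 104 in⁴.

Ix ≈ 100 in⁴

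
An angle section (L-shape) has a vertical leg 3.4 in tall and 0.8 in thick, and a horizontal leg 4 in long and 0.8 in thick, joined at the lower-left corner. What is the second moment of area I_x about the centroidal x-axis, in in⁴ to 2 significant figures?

I_x ≈ 5.0 in⁴

Treat the section as a set of non-overlapping primitives; coordinates are from the bounding-box lower-left.
Vertical leg: 0.8 × 3.4, A = 2.72 in², y = 1.7 in, Ī = 2.62 in⁴.
Horizontal leg (remainder): 3.2 × 0.8, A = 2.56 in², y = 0.4 in, Ī = 0.1365 in⁴.
Centroid: ȳ = ΣA·y / ΣA = 1.07 in.
Transfer each piece to the centroidal x-axis using Ī + A·d² with d = y − 1.07:
  vertical leg: d = 0.6303 in → contributes +3.701 in⁴
  horizontal leg (remainder): d = -0.6697 in → contributes +1.285 in⁴
Total I = 4.986 in⁴.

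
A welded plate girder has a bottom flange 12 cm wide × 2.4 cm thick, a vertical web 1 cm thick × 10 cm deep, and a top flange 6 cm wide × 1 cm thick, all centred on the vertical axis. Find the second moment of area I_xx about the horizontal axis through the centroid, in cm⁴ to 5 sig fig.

I_xx ≈ 913.29 cm⁴

Split into non-overlapping primitives; take the origin at the lower-left of the bounding box.
Bottom plate: 12 × 2.4, A = 28.8 cm², y = 1.2 cm, Ī = 13.824 cm⁴.
Web plate: 1 × 10, A = 10 cm², y = 7.4 cm, Ī = 83.33333 cm⁴.
Top plate: 6 × 1, A = 6 cm², y = 12.9 cm, Ī = 0.5 cm⁴.
Centroid: ȳ = ΣA·y / ΣA = 4.150893 cm.
Transfer each piece to the horizontal axis through the centroid using Ī + A·d² with d = y − 4.150893:
  bottom plate: d = -2.950893 cm → contributes +264.6077 cm⁴
  web plate: d = 3.249107 cm → contributes +188.9003 cm⁴
  top plate: d = 8.749107 cm → contributes +459.7813 cm⁴
Total I = 913.2893 cm⁴.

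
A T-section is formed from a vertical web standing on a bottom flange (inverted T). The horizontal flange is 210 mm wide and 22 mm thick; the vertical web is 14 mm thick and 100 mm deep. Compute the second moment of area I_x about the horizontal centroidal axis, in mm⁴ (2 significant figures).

I_x ≈ 5.4 × 10⁶ mm⁴

Split into non-overlapping primitives; take the origin at the lower-left of the bounding box.
Flange: 210 × 22, A = 4 620 mm², y = 11 mm, Ī = 186 340 mm⁴.
Web: 14 × 100, A = 1 400 mm², y = 72 mm, Ī = 1 166 667 mm⁴.
Centroid: ȳ = ΣA·y / ΣA = 25.19 mm.
Transfer each piece to the horizontal centroidal axis using Ī + A·d² with d = y − 25.19:
  flange: d = -14.19 mm → contributes +1 116 087 mm⁴
  web: d = 46.81 mm → contributes +4 234 831 mm⁴
Total I = 5 350 918 mm⁴.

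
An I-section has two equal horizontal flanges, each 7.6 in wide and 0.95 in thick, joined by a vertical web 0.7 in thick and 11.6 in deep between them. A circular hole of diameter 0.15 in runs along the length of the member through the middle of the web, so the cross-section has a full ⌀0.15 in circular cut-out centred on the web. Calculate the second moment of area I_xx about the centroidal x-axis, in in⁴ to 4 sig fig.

I_xx ≈ 660.7 in⁴

Decompose the section into non-overlapping parts with the origin at the bottom-left of its bounding rectangle.
Bottom flange: 7.6 × 0.95, A = 7.22 in², y = 0.475 in, Ī = 0.543004 in⁴.
Web: 0.7 × 11.6, A = 8.12 in², y = 6.75 in, Ī = 91.0523 in⁴.
Top flange: 7.6 × 0.95, A = 7.22 in², y = 13.025 in, Ī = 0.543004 in⁴.
Hole (subtracted): ⌀0.15, A = 0.0176715 in², y = 6.75 in, Ī = 0.0000248505 in⁴.
By symmetry the centroid is at mid-height, ȳ = 6.75 in.
Transfer each piece to the centroidal x-axis using Ī + A·d² with d = y − 6.75:
  bottom flange: d = -6.275 in → contributes +284.835 in⁴
  web: d = 0 in → contributes +91.0523 in⁴
  top flange: d = 6.275 in → contributes +284.835 in⁴
  hole: d = 0 in → contributes −0.0000248505 in⁴
Total I = 660.722 in⁴.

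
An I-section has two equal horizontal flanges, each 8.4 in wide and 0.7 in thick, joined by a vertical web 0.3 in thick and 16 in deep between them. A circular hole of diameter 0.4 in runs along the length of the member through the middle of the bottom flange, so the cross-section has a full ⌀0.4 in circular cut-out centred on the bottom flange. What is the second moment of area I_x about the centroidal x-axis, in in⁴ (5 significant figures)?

I_x ≈ 913.99 in⁴

Treat the section as a set of non-overlapping primitives; coordinates are from the bounding-box lower-left.
Bottom flange: 8.4 × 0.7, A = 5.88 in², y = 0.35 in, Ī = 0.2401 in⁴.
Web: 0.3 × 16, A = 4.8 in², y = 8.7 in, Ī = 102.4 in⁴.
Top flange: 8.4 × 0.7, A = 5.88 in², y = 17.05 in, Ī = 0.2401 in⁴.
Hole (subtracted): ⌀0.4, A = 0.1256637 in², y = 0.35 in, Ī = 0.001256637 in⁴.
Centroid: ȳ = ΣA·y / ΣA = 8.763848 in.
Transfer each piece to the centroidal x-axis using Ī + A·d² with d = y − 8.763848:
  bottom flange: d = -8.413848 in → contributes +416.5019 in⁴
  web: d = -0.06384754 in → contributes +102.4196 in⁴
  top flange: d = 8.286152 in → contributes +403.9628 in⁴
  hole: d = -8.413848 in → contributes −8.897346 in⁴
Total I = 913.987 in⁴.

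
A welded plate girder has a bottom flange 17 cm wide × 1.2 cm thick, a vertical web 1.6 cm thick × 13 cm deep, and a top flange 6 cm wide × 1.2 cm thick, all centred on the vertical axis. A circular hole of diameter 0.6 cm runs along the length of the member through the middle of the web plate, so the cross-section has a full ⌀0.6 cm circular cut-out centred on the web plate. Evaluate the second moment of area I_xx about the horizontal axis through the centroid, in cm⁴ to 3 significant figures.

I_xx ≈ 1510 cm⁴

Treat the section as a set of non-overlapping primitives; coordinates are from the bounding-box lower-left.
Bottom plate: 17 × 1.2, A = 20.4 cm², y = 0.6 cm, Ī = 2.448 cm⁴.
Web plate: 1.6 × 13, A = 20.8 cm², y = 7.7 cm, Ī = 292.93 cm⁴.
Top plate: 6 × 1.2, A = 7.2 cm², y = 14.8 cm, Ī = 0.864 cm⁴.
Hole (subtracted): ⌀0.6, A = 0.28274 cm², y = 7.7 cm, Ī = 0.0063617 cm⁴.
Centroid: ȳ = ΣA·y / ΣA = 5.7523 cm.
Transfer each piece to the horizontal axis through the centroid using Ī + A·d² with d = y − 5.7523:
  bottom plate: d = -5.1523 cm → contributes +543.98 cm⁴
  web plate: d = 1.9477 cm → contributes +371.84 cm⁴
  top plate: d = 9.0477 cm → contributes +590.27 cm⁴
  hole: d = 1.9477 cm → contributes −1.079 cm⁴
Total I = 1 505 cm⁴.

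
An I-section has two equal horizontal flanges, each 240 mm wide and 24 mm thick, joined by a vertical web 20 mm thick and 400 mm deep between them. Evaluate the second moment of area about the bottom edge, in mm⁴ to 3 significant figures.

I_base ≈ 1.60 × 10⁹ mm⁴

Treat the section as a set of non-overlapping primitives; coordinates are from the bounding-box lower-left.
Bottom flange: 240 × 24, A = 5 760 mm², y = 12 mm, Ī = 276 480 mm⁴.
Web: 20 × 400, A = 8 000 mm², y = 224 mm, Ī = 106 666 667 mm⁴.
Top flange: 240 × 24, A = 5 760 mm², y = 436 mm, Ī = 276 480 mm⁴.
Transfer each piece to the base of the section using Ī + A·d² with d = y − 0:
  bottom flange: d = 12 mm → contributes +1 105 920 mm⁴
  web: d = 224 mm → contributes +508 074 667 mm⁴
  top flange: d = 436 mm → contributes +1 095 229 440 mm⁴
Total I = 1 604 410 027 mm⁴.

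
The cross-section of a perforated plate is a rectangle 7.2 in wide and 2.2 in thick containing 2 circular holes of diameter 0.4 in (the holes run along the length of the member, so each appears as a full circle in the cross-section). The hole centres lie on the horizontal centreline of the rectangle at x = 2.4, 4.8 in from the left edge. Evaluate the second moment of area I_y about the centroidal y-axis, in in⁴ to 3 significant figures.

I_y ≈ 68.1 in⁴

Decompose the section into non-overlapping parts with the origin at the bottom-left of its bounding rectangle.
Plate: 7.2 × 2.2, A = 15.84 in², x = 3.6 in, Ī = 68.429 in⁴.
Hole 1 (subtracted): ⌀0.4, A = 0.12566 in², x = 2.4 in, Ī = 0.0012566 in⁴.
Hole 2 (subtracted): ⌀0.4, A = 0.12566 in², x = 4.8 in, Ī = 0.0012566 in⁴.
By symmetry the centroid is at mid-width, x̄ = 3.6 in.
Transfer each piece to the centroidal y-axis using Ī + A·d² with d = x − 3.6:
  plate: d = 0 in → contributes +68.429 in⁴
  hole 1: d = -1.2 in → contributes −0.18221 in⁴
  hole 2: d = 1.2 in → contributes −0.18221 in⁴
Total I = 68.064 in⁴.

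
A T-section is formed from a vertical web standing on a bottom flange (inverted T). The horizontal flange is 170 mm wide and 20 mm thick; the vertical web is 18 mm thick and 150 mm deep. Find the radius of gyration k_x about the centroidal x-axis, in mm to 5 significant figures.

k_x ≈ 51.293 mm

Decompose the section into non-overlapping parts with the origin at the bottom-left of its bounding rectangle.
Flange: 170 × 20, A = 3 400 mm², y = 10 mm, Ī = 113333.3 mm⁴.
Web: 18 × 150, A = 2 700 mm², y = 95 mm, Ī = 5 062 500 mm⁴.
Centroid: ȳ = ΣA·y / ΣA = 47.62295 mm.
Transfer each piece to the centroidal x-axis using Ī + A·d² with d = y − 47.62295:
  flange: d = -37.62295 mm → contributes +4 925 987 mm⁴
  web: d = 47.37705 mm → contributes +11 122 879 mm⁴
Total I = 16 048 866 mm⁴.
Radius of gyration: k = √(I/A) = √(16 048 866 / 6 100) = 51.2929 mm.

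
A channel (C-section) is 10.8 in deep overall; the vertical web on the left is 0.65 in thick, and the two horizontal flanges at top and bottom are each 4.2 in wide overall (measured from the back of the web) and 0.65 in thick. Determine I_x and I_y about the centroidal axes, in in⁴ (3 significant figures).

I_x ≈ 187 in⁴, I_y ≈ 17.4 in⁴

Decompose the section into non-overlapping parts with the origin at the bottom-left of its bounding rectangle.
Web: 0.65 × 10.8, A = 7.02 in², y = 5.4 in, Ī = 68.234 in⁴.
Top flange (beyond web): 3.55 × 0.65, A = 2.3075 in², y = 10.475 in, Ī = 0.081243 in⁴.
Bottom flange (beyond web): 3.55 × 0.65, A = 2.3075 in², y = 0.325 in, Ī = 0.081243 in⁴.
By symmetry the centroid is at mid-height, ȳ = 5.4 in.
Transfer each piece to the centroidal x-axis using Ī + A·d² with d = y − 5.4:
  web: d = 0 in → contributes +68.234 in⁴
  top flange (beyond web): d = 5.075 in → contributes +59.512 in⁴
  bottom flange (beyond web): d = -5.075 in → contributes +59.512 in⁴
Total I = 187.26 in⁴.
For the y-axis: x̄ = 1.158 in.
Repeating about the centroidal y-axis gives I_y = 17.373 in⁴.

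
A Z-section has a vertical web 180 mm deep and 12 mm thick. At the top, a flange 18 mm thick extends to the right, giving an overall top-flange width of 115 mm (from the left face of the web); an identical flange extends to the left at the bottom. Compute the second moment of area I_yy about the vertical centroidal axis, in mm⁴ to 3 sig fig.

Break the section into simple shapes (no overlaps), measuring from the bottom-left corner of the bounding box.
Web: 12 × 180, A = 2 160 mm², x = 109 mm, Ī = 25 920 mm⁴.
Top flange (beyond web): 103 × 18, A = 1 854 mm², x = 166.5 mm, Ī = 1 639 091 mm⁴.
Bottom flange (beyond web): 103 × 18, A = 1 854 mm², x = 51.5 mm, Ī = 1 639 091 mm⁴.
Centroid: x̄ = ΣA·x / ΣA = 109 mm.
Transfer each piece to the vertical centroidal axis using Ī + A·d² with d = x − 109:
  web: d = 0 mm → contributes +25 920 mm⁴
  top flange (beyond web): d = 57.5 mm → contributes +7 768 878 mm⁴
  bottom flange (beyond web): d = -57.5 mm → contributes +7 768 878 mm⁴
Total I = 15 563 676 mm⁴.

I_yy ≈ 1.56 × 10⁷ mm⁴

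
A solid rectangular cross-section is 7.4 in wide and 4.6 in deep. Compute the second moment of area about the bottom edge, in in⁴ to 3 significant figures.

I_base ≈ 240 in⁴

The section: 7.4 × 4.6, A = 34.04 in², y = 2.3 in, Ī = 60.024 in⁴.
Transfer it to the bottom edge using Ī + A·d² with d = y − 0:
  the section: d = 2.3 in → contributes +240.1 in⁴
Total I = 240.1 in⁴.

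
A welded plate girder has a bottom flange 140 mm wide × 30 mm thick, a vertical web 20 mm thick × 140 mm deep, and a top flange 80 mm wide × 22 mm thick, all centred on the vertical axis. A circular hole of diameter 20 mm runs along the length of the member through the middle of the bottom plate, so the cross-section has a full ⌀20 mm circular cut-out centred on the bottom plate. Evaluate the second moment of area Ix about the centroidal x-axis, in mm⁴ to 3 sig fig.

Ix ≈ 4.04 × 10⁷ mm⁴

Split into non-overlapping primitives; take the origin at the lower-left of the bounding box.
Bottom plate: 140 × 30, A = 4 200 mm², y = 15 mm, Ī = 315 000 mm⁴.
Web plate: 20 × 140, A = 2 800 mm², y = 100 mm, Ī = 4 573 333 mm⁴.
Top plate: 80 × 22, A = 1 760 mm², y = 181 mm, Ī = 70 987 mm⁴.
Hole (subtracted): ⌀20, A = 314.16 mm², y = 15 mm, Ī = 7 854 mm⁴.
Centroid: ȳ = ΣA·y / ΣA = 77.772 mm.
Transfer each piece to the centroidal x-axis using Ī + A·d² with d = y − 77.772:
  bottom plate: d = -62.772 mm → contributes +16 864 216 mm⁴
  web plate: d = 22.228 mm → contributes +5 956 803 mm⁴
  top plate: d = 103.23 mm → contributes +18 825 681 mm⁴
  hole: d = -62.772 mm → contributes −1 245 732 mm⁴
Total I = 40 400 968 mm⁴.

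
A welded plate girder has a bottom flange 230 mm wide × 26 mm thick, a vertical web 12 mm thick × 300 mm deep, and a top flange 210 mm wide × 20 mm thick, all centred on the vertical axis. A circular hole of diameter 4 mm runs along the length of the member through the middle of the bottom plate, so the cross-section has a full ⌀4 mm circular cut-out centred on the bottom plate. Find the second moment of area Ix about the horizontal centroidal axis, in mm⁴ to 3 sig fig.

Treat the section as a set of non-overlapping primitives; coordinates are from the bounding-box lower-left.
Bottom plate: 230 × 26, A = 5 980 mm², y = 13 mm, Ī = 336 873 mm⁴.
Web plate: 12 × 300, A = 3 600 mm², y = 176 mm, Ī = 27 000 000 mm⁴.
Top plate: 210 × 20, A = 4 200 mm², y = 336 mm, Ī = 140 000 mm⁴.
Hole (subtracted): ⌀4, A = 12.566 mm², y = 13 mm, Ī = 12.566 mm⁴.
Centroid: ȳ = ΣA·y / ΣA = 154.16 mm.
Transfer each piece to the horizontal centroidal axis using Ī + A·d² with d = y − 154.16:
  bottom plate: d = -141.16 mm → contributes +119 493 884 mm⁴
  web plate: d = 21.841 mm → contributes +28 717 273 mm⁴
  top plate: d = 181.84 mm → contributes +139 017 512 mm⁴
  hole: d = -141.16 mm → contributes −250 409 mm⁴
Total I = 286 978 260 mm⁴.

Ix ≈ 2.87 × 10⁸ mm⁴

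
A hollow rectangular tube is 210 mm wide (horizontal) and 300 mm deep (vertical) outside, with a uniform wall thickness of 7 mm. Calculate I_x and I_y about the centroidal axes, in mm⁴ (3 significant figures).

Treat the section as a set of non-overlapping primitives; coordinates are from the bounding-box lower-left.
Outer rectangle: 210 × 300, A = 63 000 mm², y = 150 mm, Ī = 472 500 000 mm⁴.
Inner void (subtracted): 196 × 286, A = 56 056 mm², y = 150 mm, Ī = 382 096 381 mm⁴.
By symmetry the centroid is at mid-height, ȳ = 150 mm.
All pieces are centred on the centroidal x-axis, so I = ΣĪ (holes subtracted) = 90 403 619 mm⁴.
Repeating about the centroidal y-axis gives I_y = 52 071 059 mm⁴.

I_x ≈ 9.04 × 10⁷ mm⁴, I_y ≈ 5.21 × 10⁷ mm⁴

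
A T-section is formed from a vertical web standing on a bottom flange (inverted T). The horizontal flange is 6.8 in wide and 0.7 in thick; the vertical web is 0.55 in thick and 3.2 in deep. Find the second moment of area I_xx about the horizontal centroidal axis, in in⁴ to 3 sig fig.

I_xx ≈ 6.58 in⁴

Break the section into simple shapes (no overlaps), measuring from the bottom-left corner of the bounding box.
Flange: 6.8 × 0.7, A = 4.76 in², y = 0.35 in, Ī = 0.19437 in⁴.
Web: 0.55 × 3.2, A = 1.76 in², y = 2.3 in, Ī = 1.5019 in⁴.
Centroid: ȳ = ΣA·y / ΣA = 0.87638 in.
Transfer each piece to the horizontal centroidal axis using Ī + A·d² with d = y − 0.87638:
  flange: d = -0.52638 in → contributes +1.5132 in⁴
  web: d = 1.4236 in → contributes +5.0688 in⁴
Total I = 6.5821 in⁴.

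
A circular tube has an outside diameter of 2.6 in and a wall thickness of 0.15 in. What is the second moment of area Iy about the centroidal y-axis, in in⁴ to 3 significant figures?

Split into non-overlapping primitives; take the origin at the lower-left of the bounding box.
Outer circle: ⌀2.6, A = 5.3093 in², x = 1.3 in, Ī = 2.2432 in⁴.
Bore (subtracted): ⌀2.3, A = 4.1548 in², x = 1.3 in, Ī = 1.3737 in⁴.
By symmetry the centroid is at mid-width, x̄ = 1.3 in.
All pieces are centred on the centroidal y-axis, so I = ΣĪ (holes subtracted) = 0.86951 in⁴.

Iy ≈ 0.870 in⁴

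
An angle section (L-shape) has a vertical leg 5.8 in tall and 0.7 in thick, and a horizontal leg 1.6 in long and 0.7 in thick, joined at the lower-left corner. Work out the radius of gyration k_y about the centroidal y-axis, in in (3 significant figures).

Split into non-overlapping primitives; take the origin at the lower-left of the bounding box.
Vertical leg: 0.7 × 5.8, A = 4.06 in², x = 0.35 in, Ī = 0.16578 in⁴.
Horizontal leg (remainder): 0.9 × 0.7, A = 0.63 in², x = 1.15 in, Ī = 0.042525 in⁴.
Centroid: x̄ = ΣA·x / ΣA = 0.45746 in.
Transfer each piece to the centroidal y-axis using Ī + A·d² with d = x − 0.45746:
  vertical leg: d = -0.10746 in → contributes +0.21267 in⁴
  horizontal leg (remainder): d = 0.69254 in → contributes +0.34468 in⁴
Total I = 0.55735 in⁴.
Radius of gyration: k = √(I/A) = √(0.55735 / 4.69) = 0.34473 in.

k_y ≈ 0.345 in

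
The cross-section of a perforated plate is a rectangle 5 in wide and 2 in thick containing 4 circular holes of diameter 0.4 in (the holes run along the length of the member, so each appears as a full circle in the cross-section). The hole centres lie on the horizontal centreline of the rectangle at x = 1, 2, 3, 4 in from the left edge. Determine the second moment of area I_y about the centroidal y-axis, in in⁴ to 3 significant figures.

I_y ≈ 20.2 in⁴

Break the section into simple shapes (no overlaps), measuring from the bottom-left corner of the bounding box.
Plate: 5 × 2, A = 10 in², x = 2.5 in, Ī = 20.833 in⁴.
Hole 1 (subtracted): ⌀0.4, A = 0.12566 in², x = 1 in, Ī = 0.0012566 in⁴.
Hole 2 (subtracted): ⌀0.4, A = 0.12566 in², x = 2 in, Ī = 0.0012566 in⁴.
Hole 3 (subtracted): ⌀0.4, A = 0.12566 in², x = 3 in, Ī = 0.0012566 in⁴.
Hole 4 (subtracted): ⌀0.4, A = 0.12566 in², x = 4 in, Ī = 0.0012566 in⁴.
By symmetry the centroid is at mid-width, x̄ = 2.5 in.
Transfer each piece to the centroidal y-axis using Ī + A·d² with d = x − 2.5:
  plate: d = 0 in → contributes +20.833 in⁴
  hole 1: d = -1.5 in → contributes −0.284 in⁴
  hole 2: d = -0.5 in → contributes −0.032673 in⁴
  hole 3: d = 0.5 in → contributes −0.032673 in⁴
  hole 4: d = 1.5 in → contributes −0.284 in⁴
Total I = 20.2 in⁴.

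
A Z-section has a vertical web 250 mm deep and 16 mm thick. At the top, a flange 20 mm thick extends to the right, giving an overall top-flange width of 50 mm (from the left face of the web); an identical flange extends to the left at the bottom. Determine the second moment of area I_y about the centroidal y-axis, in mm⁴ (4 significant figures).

Break the section into simple shapes (no overlaps), measuring from the bottom-left corner of the bounding box.
Web: 16 × 250, A = 4 000 mm², x = 42 mm, Ī = 85333.3 mm⁴.
Top flange (beyond web): 34 × 20, A = 680 mm², x = 67 mm, Ī = 65506.7 mm⁴.
Bottom flange (beyond web): 34 × 20, A = 680 mm², x = 17 mm, Ī = 65506.7 mm⁴.
Centroid: x̄ = ΣA·x / ΣA = 42 mm.
Transfer each piece to the centroidal y-axis using Ī + A·d² with d = x − 42:
  web: d = 0 mm → contributes +85333.3 mm⁴
  top flange (beyond web): d = 25 mm → contributes +490 507 mm⁴
  bottom flange (beyond web): d = -25 mm → contributes +490 507 mm⁴
Total I = 1 066 347 mm⁴.

I_y ≈ 1.066 × 10⁶ mm⁴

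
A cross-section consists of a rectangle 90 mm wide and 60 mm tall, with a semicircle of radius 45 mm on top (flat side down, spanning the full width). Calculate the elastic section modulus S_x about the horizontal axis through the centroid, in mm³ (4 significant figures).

Treat the section as a set of non-overlapping primitives; coordinates are from the bounding-box lower-left.
Rectangular body: 90 × 60, A = 5 400 mm², y = 30 mm, Ī = 1 620 000 mm⁴.
Semicircular cap: semicircle r = 45, A = 3180.86 mm², y = 79.0986 mm, Ī = 450 072 mm⁴.
Centroid: ȳ = ΣA·y / ΣA = 48.2005 mm.
Transfer each piece to the horizontal axis through the centroid using Ī + A·d² with d = y − 48.2005:
  rectangular body: d = -18.2005 mm → contributes +3 408 792 mm⁴
  semicircular cap: d = 30.8981 mm → contributes +3 486 819 mm⁴
Total I = 6 895 611 mm⁴.
Extreme fibre distance c = 56.7995 mm; S = I/c = 121 403 mm³.

S_x ≈ 1.214 × 10⁵ mm³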